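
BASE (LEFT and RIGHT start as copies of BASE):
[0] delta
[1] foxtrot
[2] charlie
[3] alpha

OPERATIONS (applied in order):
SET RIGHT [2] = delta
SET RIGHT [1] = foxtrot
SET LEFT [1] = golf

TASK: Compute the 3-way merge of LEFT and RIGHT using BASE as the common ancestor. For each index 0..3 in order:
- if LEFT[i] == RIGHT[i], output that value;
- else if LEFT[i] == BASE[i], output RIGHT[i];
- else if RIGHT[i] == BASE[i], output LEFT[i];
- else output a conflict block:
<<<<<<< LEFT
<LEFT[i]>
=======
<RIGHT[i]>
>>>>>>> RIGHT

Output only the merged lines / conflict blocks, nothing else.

Final LEFT:  [delta, golf, charlie, alpha]
Final RIGHT: [delta, foxtrot, delta, alpha]
i=0: L=delta R=delta -> agree -> delta
i=1: L=golf, R=foxtrot=BASE -> take LEFT -> golf
i=2: L=charlie=BASE, R=delta -> take RIGHT -> delta
i=3: L=alpha R=alpha -> agree -> alpha

Answer: delta
golf
delta
alpha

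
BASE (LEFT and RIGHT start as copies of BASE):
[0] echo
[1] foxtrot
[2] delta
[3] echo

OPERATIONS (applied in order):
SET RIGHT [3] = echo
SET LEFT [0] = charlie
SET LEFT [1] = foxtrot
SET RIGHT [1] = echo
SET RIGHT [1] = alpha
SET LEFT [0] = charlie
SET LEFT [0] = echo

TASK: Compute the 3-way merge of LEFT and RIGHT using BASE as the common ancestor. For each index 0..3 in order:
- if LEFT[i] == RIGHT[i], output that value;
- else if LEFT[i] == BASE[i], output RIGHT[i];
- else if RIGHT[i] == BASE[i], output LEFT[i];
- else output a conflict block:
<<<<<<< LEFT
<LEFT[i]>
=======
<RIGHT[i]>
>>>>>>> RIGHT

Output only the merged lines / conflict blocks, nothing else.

Answer: echo
alpha
delta
echo

Derivation:
Final LEFT:  [echo, foxtrot, delta, echo]
Final RIGHT: [echo, alpha, delta, echo]
i=0: L=echo R=echo -> agree -> echo
i=1: L=foxtrot=BASE, R=alpha -> take RIGHT -> alpha
i=2: L=delta R=delta -> agree -> delta
i=3: L=echo R=echo -> agree -> echo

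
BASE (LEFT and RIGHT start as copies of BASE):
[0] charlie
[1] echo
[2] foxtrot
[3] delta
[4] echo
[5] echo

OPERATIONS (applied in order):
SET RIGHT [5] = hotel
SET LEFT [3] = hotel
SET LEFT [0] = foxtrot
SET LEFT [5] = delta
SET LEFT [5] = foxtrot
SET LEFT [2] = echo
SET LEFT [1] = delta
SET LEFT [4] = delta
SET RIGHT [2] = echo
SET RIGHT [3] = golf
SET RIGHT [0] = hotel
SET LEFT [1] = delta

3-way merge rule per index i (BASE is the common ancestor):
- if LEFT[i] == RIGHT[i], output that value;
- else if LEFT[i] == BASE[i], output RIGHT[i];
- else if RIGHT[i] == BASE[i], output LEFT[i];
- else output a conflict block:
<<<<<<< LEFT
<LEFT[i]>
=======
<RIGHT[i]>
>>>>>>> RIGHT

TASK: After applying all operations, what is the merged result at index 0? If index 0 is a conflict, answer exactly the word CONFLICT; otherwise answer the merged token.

Answer: CONFLICT

Derivation:
Final LEFT:  [foxtrot, delta, echo, hotel, delta, foxtrot]
Final RIGHT: [hotel, echo, echo, golf, echo, hotel]
i=0: BASE=charlie L=foxtrot R=hotel all differ -> CONFLICT
i=1: L=delta, R=echo=BASE -> take LEFT -> delta
i=2: L=echo R=echo -> agree -> echo
i=3: BASE=delta L=hotel R=golf all differ -> CONFLICT
i=4: L=delta, R=echo=BASE -> take LEFT -> delta
i=5: BASE=echo L=foxtrot R=hotel all differ -> CONFLICT
Index 0 -> CONFLICT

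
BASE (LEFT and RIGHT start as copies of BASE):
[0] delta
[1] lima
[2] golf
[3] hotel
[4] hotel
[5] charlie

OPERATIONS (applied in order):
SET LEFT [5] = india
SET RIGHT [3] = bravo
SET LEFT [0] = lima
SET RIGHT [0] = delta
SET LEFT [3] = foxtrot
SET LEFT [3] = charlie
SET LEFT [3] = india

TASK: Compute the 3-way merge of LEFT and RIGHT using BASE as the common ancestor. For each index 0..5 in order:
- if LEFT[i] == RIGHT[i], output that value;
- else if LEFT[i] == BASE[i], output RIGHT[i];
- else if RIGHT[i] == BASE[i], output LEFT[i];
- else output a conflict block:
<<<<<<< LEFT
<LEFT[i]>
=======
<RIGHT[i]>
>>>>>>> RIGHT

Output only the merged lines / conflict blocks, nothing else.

Final LEFT:  [lima, lima, golf, india, hotel, india]
Final RIGHT: [delta, lima, golf, bravo, hotel, charlie]
i=0: L=lima, R=delta=BASE -> take LEFT -> lima
i=1: L=lima R=lima -> agree -> lima
i=2: L=golf R=golf -> agree -> golf
i=3: BASE=hotel L=india R=bravo all differ -> CONFLICT
i=4: L=hotel R=hotel -> agree -> hotel
i=5: L=india, R=charlie=BASE -> take LEFT -> india

Answer: lima
lima
golf
<<<<<<< LEFT
india
=======
bravo
>>>>>>> RIGHT
hotel
india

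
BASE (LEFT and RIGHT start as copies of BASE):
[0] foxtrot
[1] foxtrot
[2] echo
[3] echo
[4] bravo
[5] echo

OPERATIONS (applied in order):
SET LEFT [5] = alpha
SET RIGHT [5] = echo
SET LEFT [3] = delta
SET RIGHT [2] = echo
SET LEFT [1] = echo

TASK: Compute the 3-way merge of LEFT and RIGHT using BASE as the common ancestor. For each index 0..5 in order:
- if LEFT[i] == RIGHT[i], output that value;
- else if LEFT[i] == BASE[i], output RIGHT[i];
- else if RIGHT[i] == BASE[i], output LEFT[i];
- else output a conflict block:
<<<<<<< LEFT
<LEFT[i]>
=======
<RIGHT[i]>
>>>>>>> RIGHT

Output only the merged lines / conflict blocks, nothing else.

Final LEFT:  [foxtrot, echo, echo, delta, bravo, alpha]
Final RIGHT: [foxtrot, foxtrot, echo, echo, bravo, echo]
i=0: L=foxtrot R=foxtrot -> agree -> foxtrot
i=1: L=echo, R=foxtrot=BASE -> take LEFT -> echo
i=2: L=echo R=echo -> agree -> echo
i=3: L=delta, R=echo=BASE -> take LEFT -> delta
i=4: L=bravo R=bravo -> agree -> bravo
i=5: L=alpha, R=echo=BASE -> take LEFT -> alpha

Answer: foxtrot
echo
echo
delta
bravo
alpha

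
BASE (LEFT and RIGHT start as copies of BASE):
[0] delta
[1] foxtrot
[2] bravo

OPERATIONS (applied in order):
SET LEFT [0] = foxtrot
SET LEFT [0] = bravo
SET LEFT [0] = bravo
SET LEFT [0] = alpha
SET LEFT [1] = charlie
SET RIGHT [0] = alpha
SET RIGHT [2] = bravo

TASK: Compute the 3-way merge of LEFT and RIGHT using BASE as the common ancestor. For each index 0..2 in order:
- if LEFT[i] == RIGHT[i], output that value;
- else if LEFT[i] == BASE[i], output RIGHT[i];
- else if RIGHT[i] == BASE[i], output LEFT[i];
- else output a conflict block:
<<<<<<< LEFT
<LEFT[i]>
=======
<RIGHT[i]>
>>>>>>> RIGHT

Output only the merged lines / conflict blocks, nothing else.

Final LEFT:  [alpha, charlie, bravo]
Final RIGHT: [alpha, foxtrot, bravo]
i=0: L=alpha R=alpha -> agree -> alpha
i=1: L=charlie, R=foxtrot=BASE -> take LEFT -> charlie
i=2: L=bravo R=bravo -> agree -> bravo

Answer: alpha
charlie
bravo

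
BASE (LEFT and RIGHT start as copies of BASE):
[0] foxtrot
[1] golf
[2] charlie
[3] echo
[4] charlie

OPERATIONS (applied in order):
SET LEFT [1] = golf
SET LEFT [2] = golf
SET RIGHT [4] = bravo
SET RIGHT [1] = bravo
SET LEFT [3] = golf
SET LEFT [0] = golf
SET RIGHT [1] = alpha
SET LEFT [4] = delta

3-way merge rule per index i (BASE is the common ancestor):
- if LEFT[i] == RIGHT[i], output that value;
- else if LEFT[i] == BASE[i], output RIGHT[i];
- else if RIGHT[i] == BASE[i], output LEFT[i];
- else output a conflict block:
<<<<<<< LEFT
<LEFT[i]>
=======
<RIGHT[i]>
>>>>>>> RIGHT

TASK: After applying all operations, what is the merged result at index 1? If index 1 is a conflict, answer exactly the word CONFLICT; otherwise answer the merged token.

Final LEFT:  [golf, golf, golf, golf, delta]
Final RIGHT: [foxtrot, alpha, charlie, echo, bravo]
i=0: L=golf, R=foxtrot=BASE -> take LEFT -> golf
i=1: L=golf=BASE, R=alpha -> take RIGHT -> alpha
i=2: L=golf, R=charlie=BASE -> take LEFT -> golf
i=3: L=golf, R=echo=BASE -> take LEFT -> golf
i=4: BASE=charlie L=delta R=bravo all differ -> CONFLICT
Index 1 -> alpha

Answer: alpha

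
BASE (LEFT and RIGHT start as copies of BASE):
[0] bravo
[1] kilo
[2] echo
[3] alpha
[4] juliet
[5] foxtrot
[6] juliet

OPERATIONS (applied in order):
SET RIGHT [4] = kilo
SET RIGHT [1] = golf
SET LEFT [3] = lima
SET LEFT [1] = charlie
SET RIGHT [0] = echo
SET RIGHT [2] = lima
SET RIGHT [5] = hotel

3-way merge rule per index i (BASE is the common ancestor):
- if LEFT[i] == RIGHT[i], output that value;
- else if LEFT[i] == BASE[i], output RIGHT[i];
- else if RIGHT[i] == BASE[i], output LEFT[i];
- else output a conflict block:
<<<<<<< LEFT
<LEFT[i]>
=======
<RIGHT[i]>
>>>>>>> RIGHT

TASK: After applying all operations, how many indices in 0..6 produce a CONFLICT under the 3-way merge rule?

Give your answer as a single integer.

Answer: 1

Derivation:
Final LEFT:  [bravo, charlie, echo, lima, juliet, foxtrot, juliet]
Final RIGHT: [echo, golf, lima, alpha, kilo, hotel, juliet]
i=0: L=bravo=BASE, R=echo -> take RIGHT -> echo
i=1: BASE=kilo L=charlie R=golf all differ -> CONFLICT
i=2: L=echo=BASE, R=lima -> take RIGHT -> lima
i=3: L=lima, R=alpha=BASE -> take LEFT -> lima
i=4: L=juliet=BASE, R=kilo -> take RIGHT -> kilo
i=5: L=foxtrot=BASE, R=hotel -> take RIGHT -> hotel
i=6: L=juliet R=juliet -> agree -> juliet
Conflict count: 1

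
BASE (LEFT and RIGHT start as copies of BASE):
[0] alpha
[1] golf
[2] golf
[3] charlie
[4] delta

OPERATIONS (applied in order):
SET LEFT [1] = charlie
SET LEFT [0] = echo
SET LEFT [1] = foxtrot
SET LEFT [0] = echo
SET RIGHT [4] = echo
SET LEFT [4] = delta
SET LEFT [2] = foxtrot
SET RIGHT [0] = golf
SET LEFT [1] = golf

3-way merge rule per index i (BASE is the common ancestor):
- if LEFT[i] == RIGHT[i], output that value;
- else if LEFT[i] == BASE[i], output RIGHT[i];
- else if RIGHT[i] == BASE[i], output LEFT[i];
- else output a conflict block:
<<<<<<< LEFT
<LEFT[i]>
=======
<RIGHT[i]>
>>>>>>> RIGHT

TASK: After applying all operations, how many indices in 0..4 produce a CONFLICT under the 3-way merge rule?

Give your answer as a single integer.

Final LEFT:  [echo, golf, foxtrot, charlie, delta]
Final RIGHT: [golf, golf, golf, charlie, echo]
i=0: BASE=alpha L=echo R=golf all differ -> CONFLICT
i=1: L=golf R=golf -> agree -> golf
i=2: L=foxtrot, R=golf=BASE -> take LEFT -> foxtrot
i=3: L=charlie R=charlie -> agree -> charlie
i=4: L=delta=BASE, R=echo -> take RIGHT -> echo
Conflict count: 1

Answer: 1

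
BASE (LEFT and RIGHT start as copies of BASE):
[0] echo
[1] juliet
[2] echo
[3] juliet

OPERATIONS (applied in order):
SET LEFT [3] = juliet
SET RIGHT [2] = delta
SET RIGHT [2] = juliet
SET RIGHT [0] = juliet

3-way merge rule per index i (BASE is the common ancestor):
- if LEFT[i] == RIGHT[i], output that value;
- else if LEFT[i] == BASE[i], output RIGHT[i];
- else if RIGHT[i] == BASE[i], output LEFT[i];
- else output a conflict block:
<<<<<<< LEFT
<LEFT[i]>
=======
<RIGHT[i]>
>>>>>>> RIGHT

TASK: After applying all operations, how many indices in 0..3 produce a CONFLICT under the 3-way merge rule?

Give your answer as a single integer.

Answer: 0

Derivation:
Final LEFT:  [echo, juliet, echo, juliet]
Final RIGHT: [juliet, juliet, juliet, juliet]
i=0: L=echo=BASE, R=juliet -> take RIGHT -> juliet
i=1: L=juliet R=juliet -> agree -> juliet
i=2: L=echo=BASE, R=juliet -> take RIGHT -> juliet
i=3: L=juliet R=juliet -> agree -> juliet
Conflict count: 0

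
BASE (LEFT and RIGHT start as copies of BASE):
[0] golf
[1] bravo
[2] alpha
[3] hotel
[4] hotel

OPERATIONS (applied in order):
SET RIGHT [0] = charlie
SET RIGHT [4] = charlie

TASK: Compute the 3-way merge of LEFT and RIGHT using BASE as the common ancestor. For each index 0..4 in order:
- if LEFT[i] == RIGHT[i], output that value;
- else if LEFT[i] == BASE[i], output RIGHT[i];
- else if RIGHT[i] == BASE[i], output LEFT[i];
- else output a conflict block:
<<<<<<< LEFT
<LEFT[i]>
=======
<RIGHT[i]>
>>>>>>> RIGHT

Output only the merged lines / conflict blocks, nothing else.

Final LEFT:  [golf, bravo, alpha, hotel, hotel]
Final RIGHT: [charlie, bravo, alpha, hotel, charlie]
i=0: L=golf=BASE, R=charlie -> take RIGHT -> charlie
i=1: L=bravo R=bravo -> agree -> bravo
i=2: L=alpha R=alpha -> agree -> alpha
i=3: L=hotel R=hotel -> agree -> hotel
i=4: L=hotel=BASE, R=charlie -> take RIGHT -> charlie

Answer: charlie
bravo
alpha
hotel
charlie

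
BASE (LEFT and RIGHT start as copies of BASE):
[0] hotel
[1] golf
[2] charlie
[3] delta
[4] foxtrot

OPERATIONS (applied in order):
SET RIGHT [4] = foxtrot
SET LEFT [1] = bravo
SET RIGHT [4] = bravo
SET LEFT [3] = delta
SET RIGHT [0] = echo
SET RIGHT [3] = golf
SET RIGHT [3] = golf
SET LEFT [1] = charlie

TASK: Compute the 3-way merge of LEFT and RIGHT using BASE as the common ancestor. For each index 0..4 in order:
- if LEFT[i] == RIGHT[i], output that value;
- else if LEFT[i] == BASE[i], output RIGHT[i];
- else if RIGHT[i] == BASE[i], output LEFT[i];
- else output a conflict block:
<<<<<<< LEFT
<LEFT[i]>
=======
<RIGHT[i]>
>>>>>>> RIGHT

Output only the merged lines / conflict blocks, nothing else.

Final LEFT:  [hotel, charlie, charlie, delta, foxtrot]
Final RIGHT: [echo, golf, charlie, golf, bravo]
i=0: L=hotel=BASE, R=echo -> take RIGHT -> echo
i=1: L=charlie, R=golf=BASE -> take LEFT -> charlie
i=2: L=charlie R=charlie -> agree -> charlie
i=3: L=delta=BASE, R=golf -> take RIGHT -> golf
i=4: L=foxtrot=BASE, R=bravo -> take RIGHT -> bravo

Answer: echo
charlie
charlie
golf
bravo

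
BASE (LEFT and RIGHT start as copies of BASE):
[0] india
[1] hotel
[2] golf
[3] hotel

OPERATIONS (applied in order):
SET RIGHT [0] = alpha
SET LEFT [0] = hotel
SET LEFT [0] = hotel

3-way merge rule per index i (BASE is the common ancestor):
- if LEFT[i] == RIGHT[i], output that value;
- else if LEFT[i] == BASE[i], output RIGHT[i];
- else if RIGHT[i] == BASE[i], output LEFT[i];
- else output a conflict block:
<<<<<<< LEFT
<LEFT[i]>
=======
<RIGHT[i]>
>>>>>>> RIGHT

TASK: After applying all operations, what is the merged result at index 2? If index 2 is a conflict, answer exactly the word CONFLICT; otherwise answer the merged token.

Final LEFT:  [hotel, hotel, golf, hotel]
Final RIGHT: [alpha, hotel, golf, hotel]
i=0: BASE=india L=hotel R=alpha all differ -> CONFLICT
i=1: L=hotel R=hotel -> agree -> hotel
i=2: L=golf R=golf -> agree -> golf
i=3: L=hotel R=hotel -> agree -> hotel
Index 2 -> golf

Answer: golf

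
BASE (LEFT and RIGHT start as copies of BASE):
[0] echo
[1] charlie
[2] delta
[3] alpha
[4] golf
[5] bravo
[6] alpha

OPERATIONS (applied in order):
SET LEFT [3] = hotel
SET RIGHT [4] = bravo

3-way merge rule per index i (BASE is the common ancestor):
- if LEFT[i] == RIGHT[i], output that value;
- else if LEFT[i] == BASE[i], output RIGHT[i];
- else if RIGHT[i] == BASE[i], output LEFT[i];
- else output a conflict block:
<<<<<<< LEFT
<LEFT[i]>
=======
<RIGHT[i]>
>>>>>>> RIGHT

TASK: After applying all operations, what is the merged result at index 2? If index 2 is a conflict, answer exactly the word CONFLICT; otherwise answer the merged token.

Final LEFT:  [echo, charlie, delta, hotel, golf, bravo, alpha]
Final RIGHT: [echo, charlie, delta, alpha, bravo, bravo, alpha]
i=0: L=echo R=echo -> agree -> echo
i=1: L=charlie R=charlie -> agree -> charlie
i=2: L=delta R=delta -> agree -> delta
i=3: L=hotel, R=alpha=BASE -> take LEFT -> hotel
i=4: L=golf=BASE, R=bravo -> take RIGHT -> bravo
i=5: L=bravo R=bravo -> agree -> bravo
i=6: L=alpha R=alpha -> agree -> alpha
Index 2 -> delta

Answer: delta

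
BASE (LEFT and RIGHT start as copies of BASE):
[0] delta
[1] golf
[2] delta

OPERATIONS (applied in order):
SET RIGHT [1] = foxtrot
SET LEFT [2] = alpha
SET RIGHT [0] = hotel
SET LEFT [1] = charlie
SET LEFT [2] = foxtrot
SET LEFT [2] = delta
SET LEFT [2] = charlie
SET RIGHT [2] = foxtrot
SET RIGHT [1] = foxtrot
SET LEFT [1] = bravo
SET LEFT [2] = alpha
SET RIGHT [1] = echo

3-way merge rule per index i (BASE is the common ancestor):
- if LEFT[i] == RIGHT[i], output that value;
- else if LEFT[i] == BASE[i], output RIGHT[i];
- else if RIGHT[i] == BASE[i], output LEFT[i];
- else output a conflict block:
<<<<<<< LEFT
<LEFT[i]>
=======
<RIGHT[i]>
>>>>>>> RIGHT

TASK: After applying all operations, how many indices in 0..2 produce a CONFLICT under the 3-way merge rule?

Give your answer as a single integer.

Final LEFT:  [delta, bravo, alpha]
Final RIGHT: [hotel, echo, foxtrot]
i=0: L=delta=BASE, R=hotel -> take RIGHT -> hotel
i=1: BASE=golf L=bravo R=echo all differ -> CONFLICT
i=2: BASE=delta L=alpha R=foxtrot all differ -> CONFLICT
Conflict count: 2

Answer: 2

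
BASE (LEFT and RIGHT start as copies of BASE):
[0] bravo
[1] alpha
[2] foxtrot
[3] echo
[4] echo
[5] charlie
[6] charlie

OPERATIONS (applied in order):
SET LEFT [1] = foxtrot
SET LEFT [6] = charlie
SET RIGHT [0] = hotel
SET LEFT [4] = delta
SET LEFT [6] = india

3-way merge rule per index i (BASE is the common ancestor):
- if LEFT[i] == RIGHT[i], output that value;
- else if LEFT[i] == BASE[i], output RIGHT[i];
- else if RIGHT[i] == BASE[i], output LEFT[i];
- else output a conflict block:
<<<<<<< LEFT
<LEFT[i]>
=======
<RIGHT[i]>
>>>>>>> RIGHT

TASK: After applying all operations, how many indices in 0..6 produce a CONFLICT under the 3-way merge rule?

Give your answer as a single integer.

Final LEFT:  [bravo, foxtrot, foxtrot, echo, delta, charlie, india]
Final RIGHT: [hotel, alpha, foxtrot, echo, echo, charlie, charlie]
i=0: L=bravo=BASE, R=hotel -> take RIGHT -> hotel
i=1: L=foxtrot, R=alpha=BASE -> take LEFT -> foxtrot
i=2: L=foxtrot R=foxtrot -> agree -> foxtrot
i=3: L=echo R=echo -> agree -> echo
i=4: L=delta, R=echo=BASE -> take LEFT -> delta
i=5: L=charlie R=charlie -> agree -> charlie
i=6: L=india, R=charlie=BASE -> take LEFT -> india
Conflict count: 0

Answer: 0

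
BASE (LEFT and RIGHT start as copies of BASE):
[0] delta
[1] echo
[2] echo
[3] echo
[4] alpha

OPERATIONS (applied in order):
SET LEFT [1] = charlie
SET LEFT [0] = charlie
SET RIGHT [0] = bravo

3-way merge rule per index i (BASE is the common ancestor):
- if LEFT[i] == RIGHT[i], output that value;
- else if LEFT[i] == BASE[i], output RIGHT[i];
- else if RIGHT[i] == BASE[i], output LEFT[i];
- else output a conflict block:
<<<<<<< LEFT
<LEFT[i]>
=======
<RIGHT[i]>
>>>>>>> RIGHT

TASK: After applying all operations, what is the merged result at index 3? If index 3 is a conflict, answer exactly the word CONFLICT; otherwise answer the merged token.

Final LEFT:  [charlie, charlie, echo, echo, alpha]
Final RIGHT: [bravo, echo, echo, echo, alpha]
i=0: BASE=delta L=charlie R=bravo all differ -> CONFLICT
i=1: L=charlie, R=echo=BASE -> take LEFT -> charlie
i=2: L=echo R=echo -> agree -> echo
i=3: L=echo R=echo -> agree -> echo
i=4: L=alpha R=alpha -> agree -> alpha
Index 3 -> echo

Answer: echo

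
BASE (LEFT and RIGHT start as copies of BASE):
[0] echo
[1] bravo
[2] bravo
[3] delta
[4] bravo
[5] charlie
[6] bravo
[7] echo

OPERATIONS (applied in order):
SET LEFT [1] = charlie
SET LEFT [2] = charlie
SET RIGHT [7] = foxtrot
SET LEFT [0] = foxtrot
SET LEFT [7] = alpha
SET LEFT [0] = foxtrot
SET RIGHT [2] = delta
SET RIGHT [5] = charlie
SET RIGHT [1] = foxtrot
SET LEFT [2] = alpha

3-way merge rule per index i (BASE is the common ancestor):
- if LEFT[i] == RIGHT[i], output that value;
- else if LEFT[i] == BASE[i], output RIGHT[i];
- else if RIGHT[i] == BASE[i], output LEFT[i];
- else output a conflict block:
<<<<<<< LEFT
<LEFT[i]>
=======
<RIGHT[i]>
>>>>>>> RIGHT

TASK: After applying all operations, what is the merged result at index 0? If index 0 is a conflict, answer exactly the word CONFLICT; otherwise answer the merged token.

Answer: foxtrot

Derivation:
Final LEFT:  [foxtrot, charlie, alpha, delta, bravo, charlie, bravo, alpha]
Final RIGHT: [echo, foxtrot, delta, delta, bravo, charlie, bravo, foxtrot]
i=0: L=foxtrot, R=echo=BASE -> take LEFT -> foxtrot
i=1: BASE=bravo L=charlie R=foxtrot all differ -> CONFLICT
i=2: BASE=bravo L=alpha R=delta all differ -> CONFLICT
i=3: L=delta R=delta -> agree -> delta
i=4: L=bravo R=bravo -> agree -> bravo
i=5: L=charlie R=charlie -> agree -> charlie
i=6: L=bravo R=bravo -> agree -> bravo
i=7: BASE=echo L=alpha R=foxtrot all differ -> CONFLICT
Index 0 -> foxtrot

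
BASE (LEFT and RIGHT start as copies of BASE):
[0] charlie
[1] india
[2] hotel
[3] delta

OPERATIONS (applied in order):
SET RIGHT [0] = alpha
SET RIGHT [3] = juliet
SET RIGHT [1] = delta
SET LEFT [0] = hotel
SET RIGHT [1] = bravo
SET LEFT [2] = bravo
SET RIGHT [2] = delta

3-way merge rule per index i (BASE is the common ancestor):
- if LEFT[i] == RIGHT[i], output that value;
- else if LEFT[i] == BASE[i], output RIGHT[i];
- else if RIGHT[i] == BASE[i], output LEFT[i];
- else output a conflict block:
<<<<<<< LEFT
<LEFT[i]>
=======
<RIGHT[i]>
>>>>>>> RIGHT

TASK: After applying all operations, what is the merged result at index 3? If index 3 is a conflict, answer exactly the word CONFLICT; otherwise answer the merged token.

Answer: juliet

Derivation:
Final LEFT:  [hotel, india, bravo, delta]
Final RIGHT: [alpha, bravo, delta, juliet]
i=0: BASE=charlie L=hotel R=alpha all differ -> CONFLICT
i=1: L=india=BASE, R=bravo -> take RIGHT -> bravo
i=2: BASE=hotel L=bravo R=delta all differ -> CONFLICT
i=3: L=delta=BASE, R=juliet -> take RIGHT -> juliet
Index 3 -> juliet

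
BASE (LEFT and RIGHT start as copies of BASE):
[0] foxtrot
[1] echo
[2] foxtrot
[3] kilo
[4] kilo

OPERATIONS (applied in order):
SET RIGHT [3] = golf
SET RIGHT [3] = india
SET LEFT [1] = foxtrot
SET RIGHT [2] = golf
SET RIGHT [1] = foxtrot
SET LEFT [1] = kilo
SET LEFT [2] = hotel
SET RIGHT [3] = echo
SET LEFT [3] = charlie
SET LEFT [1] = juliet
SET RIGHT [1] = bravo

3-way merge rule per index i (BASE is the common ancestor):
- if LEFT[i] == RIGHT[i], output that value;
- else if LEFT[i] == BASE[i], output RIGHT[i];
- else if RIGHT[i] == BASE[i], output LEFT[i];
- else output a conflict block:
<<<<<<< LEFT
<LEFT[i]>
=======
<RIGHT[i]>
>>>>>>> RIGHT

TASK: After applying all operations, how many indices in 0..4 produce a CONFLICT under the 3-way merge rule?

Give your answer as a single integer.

Answer: 3

Derivation:
Final LEFT:  [foxtrot, juliet, hotel, charlie, kilo]
Final RIGHT: [foxtrot, bravo, golf, echo, kilo]
i=0: L=foxtrot R=foxtrot -> agree -> foxtrot
i=1: BASE=echo L=juliet R=bravo all differ -> CONFLICT
i=2: BASE=foxtrot L=hotel R=golf all differ -> CONFLICT
i=3: BASE=kilo L=charlie R=echo all differ -> CONFLICT
i=4: L=kilo R=kilo -> agree -> kilo
Conflict count: 3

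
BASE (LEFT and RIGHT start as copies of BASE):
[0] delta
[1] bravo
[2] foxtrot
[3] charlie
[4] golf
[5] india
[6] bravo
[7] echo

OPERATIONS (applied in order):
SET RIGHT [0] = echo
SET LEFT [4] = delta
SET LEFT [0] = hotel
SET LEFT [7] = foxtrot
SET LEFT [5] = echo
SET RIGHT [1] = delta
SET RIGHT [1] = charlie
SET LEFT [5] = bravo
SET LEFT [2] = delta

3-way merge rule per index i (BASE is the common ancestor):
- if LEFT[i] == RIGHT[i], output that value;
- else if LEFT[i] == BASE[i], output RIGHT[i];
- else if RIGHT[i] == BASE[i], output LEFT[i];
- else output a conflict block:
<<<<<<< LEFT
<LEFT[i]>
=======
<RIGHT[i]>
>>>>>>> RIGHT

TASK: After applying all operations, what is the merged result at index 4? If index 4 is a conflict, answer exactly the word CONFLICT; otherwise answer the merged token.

Answer: delta

Derivation:
Final LEFT:  [hotel, bravo, delta, charlie, delta, bravo, bravo, foxtrot]
Final RIGHT: [echo, charlie, foxtrot, charlie, golf, india, bravo, echo]
i=0: BASE=delta L=hotel R=echo all differ -> CONFLICT
i=1: L=bravo=BASE, R=charlie -> take RIGHT -> charlie
i=2: L=delta, R=foxtrot=BASE -> take LEFT -> delta
i=3: L=charlie R=charlie -> agree -> charlie
i=4: L=delta, R=golf=BASE -> take LEFT -> delta
i=5: L=bravo, R=india=BASE -> take LEFT -> bravo
i=6: L=bravo R=bravo -> agree -> bravo
i=7: L=foxtrot, R=echo=BASE -> take LEFT -> foxtrot
Index 4 -> delta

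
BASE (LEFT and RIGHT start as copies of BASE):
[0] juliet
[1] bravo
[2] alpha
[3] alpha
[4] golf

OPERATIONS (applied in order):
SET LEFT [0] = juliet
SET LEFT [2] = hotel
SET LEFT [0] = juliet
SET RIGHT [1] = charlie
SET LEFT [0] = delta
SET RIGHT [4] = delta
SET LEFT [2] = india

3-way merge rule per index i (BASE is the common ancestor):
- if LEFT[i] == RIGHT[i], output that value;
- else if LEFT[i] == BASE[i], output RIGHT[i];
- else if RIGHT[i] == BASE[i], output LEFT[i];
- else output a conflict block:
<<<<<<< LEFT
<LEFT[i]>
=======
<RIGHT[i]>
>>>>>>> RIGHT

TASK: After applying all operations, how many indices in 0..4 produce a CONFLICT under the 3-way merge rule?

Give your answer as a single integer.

Final LEFT:  [delta, bravo, india, alpha, golf]
Final RIGHT: [juliet, charlie, alpha, alpha, delta]
i=0: L=delta, R=juliet=BASE -> take LEFT -> delta
i=1: L=bravo=BASE, R=charlie -> take RIGHT -> charlie
i=2: L=india, R=alpha=BASE -> take LEFT -> india
i=3: L=alpha R=alpha -> agree -> alpha
i=4: L=golf=BASE, R=delta -> take RIGHT -> delta
Conflict count: 0

Answer: 0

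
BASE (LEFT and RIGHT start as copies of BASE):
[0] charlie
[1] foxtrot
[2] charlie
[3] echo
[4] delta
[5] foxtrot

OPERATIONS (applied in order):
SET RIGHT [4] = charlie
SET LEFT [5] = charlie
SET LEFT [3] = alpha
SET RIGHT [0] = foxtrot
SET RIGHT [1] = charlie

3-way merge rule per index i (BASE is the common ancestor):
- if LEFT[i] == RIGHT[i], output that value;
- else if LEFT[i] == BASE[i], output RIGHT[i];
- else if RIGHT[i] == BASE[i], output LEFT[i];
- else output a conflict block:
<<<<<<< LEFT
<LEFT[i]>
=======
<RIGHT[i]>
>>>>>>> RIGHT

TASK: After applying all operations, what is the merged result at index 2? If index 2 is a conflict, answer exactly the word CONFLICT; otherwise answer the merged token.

Final LEFT:  [charlie, foxtrot, charlie, alpha, delta, charlie]
Final RIGHT: [foxtrot, charlie, charlie, echo, charlie, foxtrot]
i=0: L=charlie=BASE, R=foxtrot -> take RIGHT -> foxtrot
i=1: L=foxtrot=BASE, R=charlie -> take RIGHT -> charlie
i=2: L=charlie R=charlie -> agree -> charlie
i=3: L=alpha, R=echo=BASE -> take LEFT -> alpha
i=4: L=delta=BASE, R=charlie -> take RIGHT -> charlie
i=5: L=charlie, R=foxtrot=BASE -> take LEFT -> charlie
Index 2 -> charlie

Answer: charlie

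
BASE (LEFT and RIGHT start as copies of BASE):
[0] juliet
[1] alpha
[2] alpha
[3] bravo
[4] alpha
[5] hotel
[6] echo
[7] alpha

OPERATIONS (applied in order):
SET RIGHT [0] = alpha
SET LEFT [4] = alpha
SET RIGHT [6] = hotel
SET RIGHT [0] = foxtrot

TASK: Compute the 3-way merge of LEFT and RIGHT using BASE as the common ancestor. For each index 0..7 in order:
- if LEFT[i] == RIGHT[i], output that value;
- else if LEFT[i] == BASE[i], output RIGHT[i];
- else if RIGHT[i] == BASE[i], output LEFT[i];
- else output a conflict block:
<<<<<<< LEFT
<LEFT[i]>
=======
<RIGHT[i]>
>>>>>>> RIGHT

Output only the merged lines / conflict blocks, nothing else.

Answer: foxtrot
alpha
alpha
bravo
alpha
hotel
hotel
alpha

Derivation:
Final LEFT:  [juliet, alpha, alpha, bravo, alpha, hotel, echo, alpha]
Final RIGHT: [foxtrot, alpha, alpha, bravo, alpha, hotel, hotel, alpha]
i=0: L=juliet=BASE, R=foxtrot -> take RIGHT -> foxtrot
i=1: L=alpha R=alpha -> agree -> alpha
i=2: L=alpha R=alpha -> agree -> alpha
i=3: L=bravo R=bravo -> agree -> bravo
i=4: L=alpha R=alpha -> agree -> alpha
i=5: L=hotel R=hotel -> agree -> hotel
i=6: L=echo=BASE, R=hotel -> take RIGHT -> hotel
i=7: L=alpha R=alpha -> agree -> alpha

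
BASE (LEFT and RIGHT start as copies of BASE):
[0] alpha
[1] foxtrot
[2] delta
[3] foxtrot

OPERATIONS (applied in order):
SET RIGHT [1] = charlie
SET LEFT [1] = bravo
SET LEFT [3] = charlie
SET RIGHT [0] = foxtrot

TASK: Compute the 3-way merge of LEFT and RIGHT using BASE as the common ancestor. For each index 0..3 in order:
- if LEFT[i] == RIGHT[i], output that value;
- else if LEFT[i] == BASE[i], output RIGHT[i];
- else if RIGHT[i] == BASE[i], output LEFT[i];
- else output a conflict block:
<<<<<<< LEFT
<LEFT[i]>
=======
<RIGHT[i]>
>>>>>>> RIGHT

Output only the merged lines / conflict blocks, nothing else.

Answer: foxtrot
<<<<<<< LEFT
bravo
=======
charlie
>>>>>>> RIGHT
delta
charlie

Derivation:
Final LEFT:  [alpha, bravo, delta, charlie]
Final RIGHT: [foxtrot, charlie, delta, foxtrot]
i=0: L=alpha=BASE, R=foxtrot -> take RIGHT -> foxtrot
i=1: BASE=foxtrot L=bravo R=charlie all differ -> CONFLICT
i=2: L=delta R=delta -> agree -> delta
i=3: L=charlie, R=foxtrot=BASE -> take LEFT -> charlie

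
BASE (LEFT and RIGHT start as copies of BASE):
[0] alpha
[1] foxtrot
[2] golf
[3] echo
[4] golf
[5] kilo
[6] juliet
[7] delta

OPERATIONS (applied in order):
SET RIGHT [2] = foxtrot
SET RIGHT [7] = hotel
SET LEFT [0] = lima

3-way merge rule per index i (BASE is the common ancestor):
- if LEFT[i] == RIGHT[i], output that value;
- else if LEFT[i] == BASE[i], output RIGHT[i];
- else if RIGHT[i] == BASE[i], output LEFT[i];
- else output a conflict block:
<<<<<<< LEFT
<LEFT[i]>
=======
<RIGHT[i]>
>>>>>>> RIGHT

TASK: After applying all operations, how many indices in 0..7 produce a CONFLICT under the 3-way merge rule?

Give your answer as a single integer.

Answer: 0

Derivation:
Final LEFT:  [lima, foxtrot, golf, echo, golf, kilo, juliet, delta]
Final RIGHT: [alpha, foxtrot, foxtrot, echo, golf, kilo, juliet, hotel]
i=0: L=lima, R=alpha=BASE -> take LEFT -> lima
i=1: L=foxtrot R=foxtrot -> agree -> foxtrot
i=2: L=golf=BASE, R=foxtrot -> take RIGHT -> foxtrot
i=3: L=echo R=echo -> agree -> echo
i=4: L=golf R=golf -> agree -> golf
i=5: L=kilo R=kilo -> agree -> kilo
i=6: L=juliet R=juliet -> agree -> juliet
i=7: L=delta=BASE, R=hotel -> take RIGHT -> hotel
Conflict count: 0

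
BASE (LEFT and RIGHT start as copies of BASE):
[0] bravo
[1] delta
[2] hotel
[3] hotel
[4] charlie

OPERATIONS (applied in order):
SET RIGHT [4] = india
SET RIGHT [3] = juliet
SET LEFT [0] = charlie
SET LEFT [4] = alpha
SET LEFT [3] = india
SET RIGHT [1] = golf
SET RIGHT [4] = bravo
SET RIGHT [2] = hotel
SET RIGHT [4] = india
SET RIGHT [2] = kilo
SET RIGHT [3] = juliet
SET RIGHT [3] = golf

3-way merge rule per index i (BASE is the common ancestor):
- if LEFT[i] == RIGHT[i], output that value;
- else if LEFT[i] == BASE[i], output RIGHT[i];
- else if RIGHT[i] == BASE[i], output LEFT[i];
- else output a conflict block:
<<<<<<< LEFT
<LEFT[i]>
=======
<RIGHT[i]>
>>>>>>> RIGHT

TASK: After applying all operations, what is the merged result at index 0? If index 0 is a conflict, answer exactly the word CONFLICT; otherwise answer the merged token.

Answer: charlie

Derivation:
Final LEFT:  [charlie, delta, hotel, india, alpha]
Final RIGHT: [bravo, golf, kilo, golf, india]
i=0: L=charlie, R=bravo=BASE -> take LEFT -> charlie
i=1: L=delta=BASE, R=golf -> take RIGHT -> golf
i=2: L=hotel=BASE, R=kilo -> take RIGHT -> kilo
i=3: BASE=hotel L=india R=golf all differ -> CONFLICT
i=4: BASE=charlie L=alpha R=india all differ -> CONFLICT
Index 0 -> charlie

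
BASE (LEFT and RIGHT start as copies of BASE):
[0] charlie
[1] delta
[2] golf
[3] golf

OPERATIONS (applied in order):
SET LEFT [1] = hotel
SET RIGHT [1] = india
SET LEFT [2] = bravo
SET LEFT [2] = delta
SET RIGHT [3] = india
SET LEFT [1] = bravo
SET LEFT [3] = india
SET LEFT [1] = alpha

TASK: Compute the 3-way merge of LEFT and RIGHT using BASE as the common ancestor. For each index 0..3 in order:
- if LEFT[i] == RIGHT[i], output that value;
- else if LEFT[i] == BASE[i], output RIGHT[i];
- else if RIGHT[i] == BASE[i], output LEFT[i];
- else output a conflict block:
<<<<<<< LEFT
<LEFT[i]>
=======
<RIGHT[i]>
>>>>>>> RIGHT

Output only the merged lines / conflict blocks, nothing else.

Answer: charlie
<<<<<<< LEFT
alpha
=======
india
>>>>>>> RIGHT
delta
india

Derivation:
Final LEFT:  [charlie, alpha, delta, india]
Final RIGHT: [charlie, india, golf, india]
i=0: L=charlie R=charlie -> agree -> charlie
i=1: BASE=delta L=alpha R=india all differ -> CONFLICT
i=2: L=delta, R=golf=BASE -> take LEFT -> delta
i=3: L=india R=india -> agree -> india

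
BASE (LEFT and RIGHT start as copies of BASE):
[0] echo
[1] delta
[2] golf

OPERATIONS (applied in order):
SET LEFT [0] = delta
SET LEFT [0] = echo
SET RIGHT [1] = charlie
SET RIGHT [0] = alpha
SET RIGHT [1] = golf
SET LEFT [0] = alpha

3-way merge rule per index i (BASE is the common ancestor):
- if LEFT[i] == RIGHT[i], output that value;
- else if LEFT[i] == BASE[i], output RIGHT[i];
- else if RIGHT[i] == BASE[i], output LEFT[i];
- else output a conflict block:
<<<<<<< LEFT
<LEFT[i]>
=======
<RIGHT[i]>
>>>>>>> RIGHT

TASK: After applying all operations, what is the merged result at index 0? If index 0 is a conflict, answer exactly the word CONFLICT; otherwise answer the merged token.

Final LEFT:  [alpha, delta, golf]
Final RIGHT: [alpha, golf, golf]
i=0: L=alpha R=alpha -> agree -> alpha
i=1: L=delta=BASE, R=golf -> take RIGHT -> golf
i=2: L=golf R=golf -> agree -> golf
Index 0 -> alpha

Answer: alpha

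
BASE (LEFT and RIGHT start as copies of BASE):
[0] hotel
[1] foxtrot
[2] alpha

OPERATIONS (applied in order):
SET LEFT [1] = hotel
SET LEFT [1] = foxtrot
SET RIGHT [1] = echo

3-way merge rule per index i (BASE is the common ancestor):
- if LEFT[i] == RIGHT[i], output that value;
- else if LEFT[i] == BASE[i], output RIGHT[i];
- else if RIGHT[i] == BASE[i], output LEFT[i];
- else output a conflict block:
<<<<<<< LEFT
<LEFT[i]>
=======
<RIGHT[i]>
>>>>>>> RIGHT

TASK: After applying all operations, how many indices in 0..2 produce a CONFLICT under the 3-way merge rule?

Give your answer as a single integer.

Answer: 0

Derivation:
Final LEFT:  [hotel, foxtrot, alpha]
Final RIGHT: [hotel, echo, alpha]
i=0: L=hotel R=hotel -> agree -> hotel
i=1: L=foxtrot=BASE, R=echo -> take RIGHT -> echo
i=2: L=alpha R=alpha -> agree -> alpha
Conflict count: 0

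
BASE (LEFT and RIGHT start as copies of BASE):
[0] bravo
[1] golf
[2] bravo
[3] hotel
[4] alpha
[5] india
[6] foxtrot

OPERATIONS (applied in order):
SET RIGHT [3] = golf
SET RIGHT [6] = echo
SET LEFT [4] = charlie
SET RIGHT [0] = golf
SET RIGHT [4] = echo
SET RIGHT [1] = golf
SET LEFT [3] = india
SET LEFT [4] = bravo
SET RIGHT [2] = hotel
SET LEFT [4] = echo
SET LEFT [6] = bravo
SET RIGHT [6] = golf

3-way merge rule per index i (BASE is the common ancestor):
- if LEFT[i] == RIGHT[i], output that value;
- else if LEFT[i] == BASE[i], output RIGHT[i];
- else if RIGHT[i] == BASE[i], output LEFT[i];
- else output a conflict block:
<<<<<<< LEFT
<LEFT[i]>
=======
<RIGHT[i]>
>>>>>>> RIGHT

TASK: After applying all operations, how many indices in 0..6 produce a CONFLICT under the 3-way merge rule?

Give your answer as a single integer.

Answer: 2

Derivation:
Final LEFT:  [bravo, golf, bravo, india, echo, india, bravo]
Final RIGHT: [golf, golf, hotel, golf, echo, india, golf]
i=0: L=bravo=BASE, R=golf -> take RIGHT -> golf
i=1: L=golf R=golf -> agree -> golf
i=2: L=bravo=BASE, R=hotel -> take RIGHT -> hotel
i=3: BASE=hotel L=india R=golf all differ -> CONFLICT
i=4: L=echo R=echo -> agree -> echo
i=5: L=india R=india -> agree -> india
i=6: BASE=foxtrot L=bravo R=golf all differ -> CONFLICT
Conflict count: 2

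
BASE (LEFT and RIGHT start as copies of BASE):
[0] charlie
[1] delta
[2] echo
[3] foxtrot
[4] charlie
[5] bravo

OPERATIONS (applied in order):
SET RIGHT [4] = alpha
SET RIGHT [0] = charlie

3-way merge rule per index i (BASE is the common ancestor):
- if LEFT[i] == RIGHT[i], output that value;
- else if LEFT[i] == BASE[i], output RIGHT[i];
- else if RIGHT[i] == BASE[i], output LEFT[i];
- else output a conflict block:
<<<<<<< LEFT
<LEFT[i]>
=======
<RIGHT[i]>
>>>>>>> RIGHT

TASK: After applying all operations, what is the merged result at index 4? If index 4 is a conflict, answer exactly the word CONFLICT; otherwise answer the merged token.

Final LEFT:  [charlie, delta, echo, foxtrot, charlie, bravo]
Final RIGHT: [charlie, delta, echo, foxtrot, alpha, bravo]
i=0: L=charlie R=charlie -> agree -> charlie
i=1: L=delta R=delta -> agree -> delta
i=2: L=echo R=echo -> agree -> echo
i=3: L=foxtrot R=foxtrot -> agree -> foxtrot
i=4: L=charlie=BASE, R=alpha -> take RIGHT -> alpha
i=5: L=bravo R=bravo -> agree -> bravo
Index 4 -> alpha

Answer: alpha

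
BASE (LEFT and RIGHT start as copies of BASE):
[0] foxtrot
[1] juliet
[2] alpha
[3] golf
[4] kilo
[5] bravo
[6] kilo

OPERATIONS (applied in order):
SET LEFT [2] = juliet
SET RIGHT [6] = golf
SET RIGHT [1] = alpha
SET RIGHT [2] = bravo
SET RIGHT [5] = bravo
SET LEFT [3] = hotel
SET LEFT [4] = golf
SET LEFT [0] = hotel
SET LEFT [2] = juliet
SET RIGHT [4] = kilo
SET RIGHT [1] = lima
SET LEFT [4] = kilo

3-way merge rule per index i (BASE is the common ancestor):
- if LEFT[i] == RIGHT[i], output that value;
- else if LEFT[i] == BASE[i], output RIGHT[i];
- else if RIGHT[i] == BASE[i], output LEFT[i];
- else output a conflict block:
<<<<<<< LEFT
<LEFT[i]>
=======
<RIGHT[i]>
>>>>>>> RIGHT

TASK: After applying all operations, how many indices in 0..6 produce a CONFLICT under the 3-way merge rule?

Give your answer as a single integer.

Answer: 1

Derivation:
Final LEFT:  [hotel, juliet, juliet, hotel, kilo, bravo, kilo]
Final RIGHT: [foxtrot, lima, bravo, golf, kilo, bravo, golf]
i=0: L=hotel, R=foxtrot=BASE -> take LEFT -> hotel
i=1: L=juliet=BASE, R=lima -> take RIGHT -> lima
i=2: BASE=alpha L=juliet R=bravo all differ -> CONFLICT
i=3: L=hotel, R=golf=BASE -> take LEFT -> hotel
i=4: L=kilo R=kilo -> agree -> kilo
i=5: L=bravo R=bravo -> agree -> bravo
i=6: L=kilo=BASE, R=golf -> take RIGHT -> golf
Conflict count: 1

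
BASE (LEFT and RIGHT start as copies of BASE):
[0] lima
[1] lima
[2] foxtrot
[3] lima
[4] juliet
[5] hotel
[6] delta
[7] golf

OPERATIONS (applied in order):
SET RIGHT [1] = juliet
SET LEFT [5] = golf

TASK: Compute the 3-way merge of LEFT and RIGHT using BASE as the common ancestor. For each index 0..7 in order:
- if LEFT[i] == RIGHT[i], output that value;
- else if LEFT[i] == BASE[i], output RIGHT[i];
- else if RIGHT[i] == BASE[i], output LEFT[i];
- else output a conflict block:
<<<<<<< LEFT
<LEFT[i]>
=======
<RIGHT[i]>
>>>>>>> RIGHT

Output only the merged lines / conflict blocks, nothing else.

Final LEFT:  [lima, lima, foxtrot, lima, juliet, golf, delta, golf]
Final RIGHT: [lima, juliet, foxtrot, lima, juliet, hotel, delta, golf]
i=0: L=lima R=lima -> agree -> lima
i=1: L=lima=BASE, R=juliet -> take RIGHT -> juliet
i=2: L=foxtrot R=foxtrot -> agree -> foxtrot
i=3: L=lima R=lima -> agree -> lima
i=4: L=juliet R=juliet -> agree -> juliet
i=5: L=golf, R=hotel=BASE -> take LEFT -> golf
i=6: L=delta R=delta -> agree -> delta
i=7: L=golf R=golf -> agree -> golf

Answer: lima
juliet
foxtrot
lima
juliet
golf
delta
golf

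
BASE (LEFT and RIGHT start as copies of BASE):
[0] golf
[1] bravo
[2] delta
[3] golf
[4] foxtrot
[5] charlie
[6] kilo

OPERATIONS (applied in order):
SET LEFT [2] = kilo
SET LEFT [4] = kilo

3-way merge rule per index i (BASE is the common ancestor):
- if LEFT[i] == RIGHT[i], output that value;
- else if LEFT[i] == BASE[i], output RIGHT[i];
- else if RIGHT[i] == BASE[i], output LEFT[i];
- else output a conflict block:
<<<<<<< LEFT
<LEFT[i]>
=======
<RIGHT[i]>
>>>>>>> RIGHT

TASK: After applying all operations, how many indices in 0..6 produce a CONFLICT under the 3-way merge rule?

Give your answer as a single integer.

Final LEFT:  [golf, bravo, kilo, golf, kilo, charlie, kilo]
Final RIGHT: [golf, bravo, delta, golf, foxtrot, charlie, kilo]
i=0: L=golf R=golf -> agree -> golf
i=1: L=bravo R=bravo -> agree -> bravo
i=2: L=kilo, R=delta=BASE -> take LEFT -> kilo
i=3: L=golf R=golf -> agree -> golf
i=4: L=kilo, R=foxtrot=BASE -> take LEFT -> kilo
i=5: L=charlie R=charlie -> agree -> charlie
i=6: L=kilo R=kilo -> agree -> kilo
Conflict count: 0

Answer: 0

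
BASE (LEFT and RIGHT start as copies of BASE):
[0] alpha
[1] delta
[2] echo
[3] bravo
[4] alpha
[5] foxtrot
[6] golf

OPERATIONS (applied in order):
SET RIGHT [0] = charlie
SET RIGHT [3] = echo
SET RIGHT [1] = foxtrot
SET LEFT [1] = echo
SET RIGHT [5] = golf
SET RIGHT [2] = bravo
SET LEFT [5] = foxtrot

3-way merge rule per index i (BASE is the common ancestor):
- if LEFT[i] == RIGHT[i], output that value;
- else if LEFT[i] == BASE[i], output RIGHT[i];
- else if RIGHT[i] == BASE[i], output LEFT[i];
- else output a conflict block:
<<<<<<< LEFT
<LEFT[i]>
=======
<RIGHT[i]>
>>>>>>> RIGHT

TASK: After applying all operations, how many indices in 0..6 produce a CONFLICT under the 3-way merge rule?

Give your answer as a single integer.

Answer: 1

Derivation:
Final LEFT:  [alpha, echo, echo, bravo, alpha, foxtrot, golf]
Final RIGHT: [charlie, foxtrot, bravo, echo, alpha, golf, golf]
i=0: L=alpha=BASE, R=charlie -> take RIGHT -> charlie
i=1: BASE=delta L=echo R=foxtrot all differ -> CONFLICT
i=2: L=echo=BASE, R=bravo -> take RIGHT -> bravo
i=3: L=bravo=BASE, R=echo -> take RIGHT -> echo
i=4: L=alpha R=alpha -> agree -> alpha
i=5: L=foxtrot=BASE, R=golf -> take RIGHT -> golf
i=6: L=golf R=golf -> agree -> golf
Conflict count: 1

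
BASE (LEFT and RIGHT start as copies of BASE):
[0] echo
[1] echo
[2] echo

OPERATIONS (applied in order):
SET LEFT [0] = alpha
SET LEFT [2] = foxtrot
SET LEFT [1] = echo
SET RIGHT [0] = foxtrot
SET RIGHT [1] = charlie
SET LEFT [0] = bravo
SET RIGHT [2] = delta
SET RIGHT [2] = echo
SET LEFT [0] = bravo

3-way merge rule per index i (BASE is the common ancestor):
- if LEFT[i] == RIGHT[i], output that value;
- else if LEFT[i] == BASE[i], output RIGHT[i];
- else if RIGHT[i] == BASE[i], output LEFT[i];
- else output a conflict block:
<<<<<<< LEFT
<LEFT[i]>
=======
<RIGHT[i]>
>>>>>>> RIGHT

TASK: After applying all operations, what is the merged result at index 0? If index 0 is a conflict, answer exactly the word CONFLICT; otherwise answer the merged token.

Answer: CONFLICT

Derivation:
Final LEFT:  [bravo, echo, foxtrot]
Final RIGHT: [foxtrot, charlie, echo]
i=0: BASE=echo L=bravo R=foxtrot all differ -> CONFLICT
i=1: L=echo=BASE, R=charlie -> take RIGHT -> charlie
i=2: L=foxtrot, R=echo=BASE -> take LEFT -> foxtrot
Index 0 -> CONFLICT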